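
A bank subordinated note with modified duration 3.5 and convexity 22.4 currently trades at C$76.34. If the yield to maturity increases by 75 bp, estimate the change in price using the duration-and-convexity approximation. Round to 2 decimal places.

Duration effect: -D_mod·Δy = -3.5 × (+0.0075) = -0.026250
Convexity effect: ½·C·(Δy)² = 0.5 × 22.4 × (0.0075)² = +0.0006300
ΔP/P ≈ -0.026250 + 0.0006300 = -0.025620
ΔP ≈ 76.34 × (-0.025620) = -1.9558308.

-C$1.96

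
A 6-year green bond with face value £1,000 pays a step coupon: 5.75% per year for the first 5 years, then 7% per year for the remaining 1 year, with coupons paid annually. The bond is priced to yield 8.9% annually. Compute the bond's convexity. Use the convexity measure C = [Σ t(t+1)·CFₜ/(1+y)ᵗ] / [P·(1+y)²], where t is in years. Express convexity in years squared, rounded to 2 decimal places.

29.04

With y = 0.089:
  t   CF        PV=CF/(1+0.089)^t    t·PV        t(t+1)·PV
  1        57.50        52.8007        52.8007         105.6015
  2        57.50        48.4855        96.9710         290.9131
  3        57.50        44.5230       133.5689         534.2757
  4        57.50        40.8843       163.5371         817.6855
  5        57.50        37.5430       187.7148       1,126.2886
  6     1,070.00       641.5293     3,849.1758      26,944.2308
  Σ                    865.7658     4,483.7684      29,818.9953
P = 865.7658.
Convexity = Σ t(t+1)·PV / [P·(1+y)²] = 29,818.9953 / (865.7658 × 1.185921) = 29.04269.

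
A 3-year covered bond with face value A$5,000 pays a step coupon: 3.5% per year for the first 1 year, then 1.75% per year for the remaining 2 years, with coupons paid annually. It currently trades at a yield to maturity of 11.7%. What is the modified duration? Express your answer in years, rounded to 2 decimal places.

2.60 years

Periodic yield y = 0.117. First find Macaulay duration:
  t   CF        PV=CF/(1+0.117)^t    t·PV
  1       175.00       156.6697       156.6697
  2        87.50        70.1297       140.2593
  3     5,087.50     3,650.4374    10,951.3121
  Σ                  3,877.2367    11,248.2411
P = 3,877.2367; Macaulay duration = 11,248.2411 / 3,877.2367 = 2.90110 years.
Modified duration = D_Mac / (1 + y) = 2.90110 / 1.117 = 2.59722 years.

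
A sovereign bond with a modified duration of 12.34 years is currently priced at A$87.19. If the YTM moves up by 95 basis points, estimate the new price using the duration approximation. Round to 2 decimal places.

Duration approximation: ΔP/P ≈ -D_mod · Δy = -12.34 × (+0.0095) = -0.117230.
New price ≈ 87.19 × (1 - 0.117230) = 76.9687163.

A$76.97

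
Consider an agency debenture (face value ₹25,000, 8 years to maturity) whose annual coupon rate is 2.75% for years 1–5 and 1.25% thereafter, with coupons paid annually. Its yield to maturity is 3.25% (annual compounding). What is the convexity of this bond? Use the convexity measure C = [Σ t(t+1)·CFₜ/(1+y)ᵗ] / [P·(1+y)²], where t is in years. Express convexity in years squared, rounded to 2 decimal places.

With y = 0.0325:
  t   CF        PV=CF/(1+0.0325)^t    t·PV        t(t+1)·PV
  1       687.50       665.8596       665.8596       1,331.7191
  2       687.50       644.9003     1,289.8006       3,869.4018
  3       687.50       624.6008     1,873.8023       7,495.2093
  4       687.50       604.9402     2,419.7609      12,098.8044
  5       687.50       585.8985     2,929.4926      17,576.9556
  6       312.50       257.9346     1,547.6078      10,833.2546
  7       312.50       249.8156     1,748.7094      13,989.6750
  8    25,312.50    19,598.1266   156,785.0125   1,411,065.1124
  Σ                 23,232.0762   169,260.0457   1,478,260.1324
P = 23,232.0762.
Convexity = Σ t(t+1)·PV / [P·(1+y)²] = 1,478,260.1324 / (23,232.0762 × 1.066056) = 59.68741.

59.69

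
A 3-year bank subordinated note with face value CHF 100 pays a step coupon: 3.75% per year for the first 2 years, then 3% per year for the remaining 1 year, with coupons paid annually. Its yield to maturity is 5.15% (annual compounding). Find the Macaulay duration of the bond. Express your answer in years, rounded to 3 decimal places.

2.890 years

Periodic yield y = 0.0515. Discount each cash flow and weight by its year:
  t   CF        PV=CF/(1+0.0515)^t    t·PV
  1         3.75         3.5663         3.5663
  2         3.75         3.3917         6.7833
  3       103.00        88.5950       265.7851
  Σ                     95.5530       276.1348
Price P = Σ PV = 95.5530.
Macaulay duration = Σ(t·PV) / P = 276.1348 / 95.5530 = 2.88986 years.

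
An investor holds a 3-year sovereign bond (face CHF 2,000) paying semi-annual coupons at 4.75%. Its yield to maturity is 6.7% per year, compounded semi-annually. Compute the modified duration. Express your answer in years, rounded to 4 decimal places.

2.7342 years

Periodic yield y = 0.0335. First find Macaulay duration:
  t   CF        PV=CF/(1+0.0335)^t    t·PV
  1        47.50        45.9603        45.9603
  2        47.50        44.4706        88.9411
  3        47.50        43.0291       129.0873
  4        47.50        41.6343       166.5374
  5        47.50        40.2848       201.4240
  6     2,047.50     1,680.2002    10,081.2010
  Σ                  1,895.5793    10,713.1511
P = 1,895.5793; Macaulay duration = 10,713.1511 / 1,895.5793 = 5.65165 half-year periods = 2.82583 years.
Modified duration = D_Mac / (1 + y) = 2.82583 / 1.0335 = 2.73423 years.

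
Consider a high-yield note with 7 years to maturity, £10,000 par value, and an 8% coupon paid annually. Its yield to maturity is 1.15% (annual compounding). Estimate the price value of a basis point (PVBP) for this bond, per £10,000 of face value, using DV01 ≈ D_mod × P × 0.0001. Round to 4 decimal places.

£8.4800

Periodic yield y = 0.0115.
  t   CF        PV=CF/(1+0.0115)^t    t·PV
  1       800.00       790.9046       790.9046
  2       800.00       781.9126     1,563.8252
  3       800.00       773.0228     2,319.0685
  4       800.00       764.2341     3,056.9366
  5       800.00       755.5454     3,777.7269
  6       800.00       746.9554     4,481.7323
  7    10,800.00     9,969.2513    69,784.7594
  Σ                 14,581.8263    85,774.9536
P = 14,581.8263; D_Mac = 5.88232 yrs; D_mod = 5.81544 yrs.
DV01 ≈ 5.81544 × 14,581.8263 × 0.0001 = 8.479976.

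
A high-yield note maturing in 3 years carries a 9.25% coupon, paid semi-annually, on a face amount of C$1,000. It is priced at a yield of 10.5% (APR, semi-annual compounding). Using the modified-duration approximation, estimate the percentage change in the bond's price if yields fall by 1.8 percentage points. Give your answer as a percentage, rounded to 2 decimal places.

Periodic yield y = 0.0525. Modified duration first:
  t   CF        PV=CF/(1+0.0525)^t    t·PV
  1        46.25        43.9430        43.9430
  2        46.25        41.7511        83.5021
  3        46.25        39.6685       119.0054
  4        46.25        37.6898       150.7590
  5        46.25        35.8097       179.0487
  6     1,046.25       769.6670     4,618.0018
  Σ                    968.5290     5,194.2600
P = 968.5290; D_Mac = 5.36304 half-year periods = 2.68152 yrs; D_mod = 2.68152/(1+0.0525) = 2.54776 yrs.
ΔP/P ≈ -D_mod · Δy = -2.54776 × (-0.018) = +0.045860 = +4.5860%.

+4.59%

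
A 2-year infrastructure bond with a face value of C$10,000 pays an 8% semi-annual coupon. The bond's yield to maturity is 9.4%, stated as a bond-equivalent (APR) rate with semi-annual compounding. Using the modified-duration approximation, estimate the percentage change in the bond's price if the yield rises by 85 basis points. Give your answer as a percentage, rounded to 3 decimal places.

-1.531%

Periodic yield y = 0.047. Modified duration first:
  t   CF        PV=CF/(1+0.047)^t    t·PV
  1       400.00       382.0439       382.0439
  2       400.00       364.8939       729.7878
  3       400.00       348.5138     1,045.5413
  4    10,400.00     8,654.5923    34,618.3691
  Σ                  9,750.0439    36,775.7422
P = 9,750.0439; D_Mac = 3.77185 half-year periods = 1.88593 yrs; D_mod = 1.88593/(1+0.047) = 1.80127 yrs.
ΔP/P ≈ -D_mod · Δy = -1.80127 × (+0.0085) = -0.015311 = -1.5311%.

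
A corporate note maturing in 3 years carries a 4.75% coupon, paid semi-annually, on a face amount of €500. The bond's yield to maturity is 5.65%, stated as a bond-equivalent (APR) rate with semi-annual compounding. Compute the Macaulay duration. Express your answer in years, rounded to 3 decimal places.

Periodic yield y = 0.02825. Discount each cash flow and weight by its period:
  t   CF        PV=CF/(1+0.02825)^t    t·PV
  1       11.875        11.5487        11.5487
  2       11.875        11.2315        22.4629
  3       11.875        10.9229        32.7687
  4       11.875        10.6228        42.4912
  5       11.875        10.3309        51.6547
  6      511.875       433.0835     2,598.5008
  Σ                    487.7403     2,759.4271
Price P = Σ PV = 487.7403.
Macaulay duration = Σ(t·PV) / P = 2,759.4271 / 487.7403 = 5.65757 half-year periods.
In years: 5.65757 / 2 = 2.82879 years.

2.829 years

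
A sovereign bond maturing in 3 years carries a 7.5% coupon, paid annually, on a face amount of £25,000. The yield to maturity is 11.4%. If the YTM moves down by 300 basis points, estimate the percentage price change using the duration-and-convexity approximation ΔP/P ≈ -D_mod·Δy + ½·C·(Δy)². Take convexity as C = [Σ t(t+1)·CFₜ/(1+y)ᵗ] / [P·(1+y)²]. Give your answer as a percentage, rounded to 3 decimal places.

With y = 0.114:
  t   CF        PV=CF/(1+0.114)^t    t·PV        t(t+1)·PV
  1     1,875.00     1,683.1239     1,683.1239       3,366.2478
  2     1,875.00     1,510.8832     3,021.7664       9,065.2992
  3    26,875.00    19,439.8496    58,319.5488     233,278.1951
  Σ                 22,633.8567    63,024.4390     245,709.7420
P = 22,633.8567; D_Mac = 2.78452 yrs; D_mod = 2.49957 yrs; C = 8.74769.
Duration effect: -2.49957 × (-0.03) = +0.074987
Convexity effect: 0.5 × 8.74769 × (-0.03)² = +0.0039365
ΔP/P ≈ +0.074987 + 0.0039365 = +0.078924 = +7.8924%.

+7.892%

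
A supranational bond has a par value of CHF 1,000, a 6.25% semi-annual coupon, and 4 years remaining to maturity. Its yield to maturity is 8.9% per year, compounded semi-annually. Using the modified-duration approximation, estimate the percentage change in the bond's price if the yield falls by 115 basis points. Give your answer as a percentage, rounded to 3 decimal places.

Periodic yield y = 0.0445. Modified duration first:
  t   CF        PV=CF/(1+0.0445)^t    t·PV
  1        31.25        29.9186        29.9186
  2        31.25        28.6440        57.2879
  3        31.25        27.4236        82.2708
  4        31.25        26.2553       105.0210
  5        31.25        25.1367       125.6834
  6        31.25        24.0657       144.3945
  7        31.25        23.0404       161.2831
  8     1,031.25       727.9414     5,823.5310
  Σ                    912.4257     6,529.3904
P = 912.4257; D_Mac = 7.15608 half-year periods = 3.57804 yrs; D_mod = 3.57804/(1+0.0445) = 3.42560 yrs.
ΔP/P ≈ -D_mod · Δy = -3.42560 × (-0.0115) = +0.039394 = +3.9394%.

+3.939%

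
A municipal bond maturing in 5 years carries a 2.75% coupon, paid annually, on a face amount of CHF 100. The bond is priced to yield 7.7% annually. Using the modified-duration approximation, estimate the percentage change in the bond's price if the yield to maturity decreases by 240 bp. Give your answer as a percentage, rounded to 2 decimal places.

+10.48%

Periodic yield y = 0.077. Modified duration first:
  t   CF        PV=CF/(1+0.077)^t    t·PV
  1         2.75         2.5534         2.5534
  2         2.75         2.3708         4.7417
  3         2.75         2.2013         6.6040
  4         2.75         2.0439         8.1758
  5       102.75        70.9093       354.5466
  Σ                     80.0788       376.6214
P = 80.0788; D_Mac = 4.70313 yrs; D_mod = 4.70313/(1+0.077) = 4.36688 yrs.
ΔP/P ≈ -D_mod · Δy = -4.36688 × (-0.024) = +0.104805 = +10.4805%.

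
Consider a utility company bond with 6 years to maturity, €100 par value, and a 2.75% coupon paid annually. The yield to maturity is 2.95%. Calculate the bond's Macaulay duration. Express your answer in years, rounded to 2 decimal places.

Periodic yield y = 0.0295. Discount each cash flow and weight by its year:
  t   CF        PV=CF/(1+0.0295)^t    t·PV
  1         2.75         2.6712         2.6712
  2         2.75         2.5947         5.1893
  3         2.75         2.5203         7.5609
  4         2.75         2.4481         9.7924
  5         2.75         2.3779        11.8897
  6       102.75        86.3026       517.8154
  Σ                     98.9148       554.9189
Price P = Σ PV = 98.9148.
Macaulay duration = Σ(t·PV) / P = 554.9189 / 98.9148 = 5.61007 years.

5.61 years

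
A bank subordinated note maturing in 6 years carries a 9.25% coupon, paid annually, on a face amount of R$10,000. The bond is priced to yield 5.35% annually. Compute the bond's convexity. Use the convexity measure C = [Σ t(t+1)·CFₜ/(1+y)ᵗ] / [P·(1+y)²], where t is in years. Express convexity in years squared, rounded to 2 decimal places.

29.26

With y = 0.0535:
  t   CF        PV=CF/(1+0.0535)^t    t·PV        t(t+1)·PV
  1       925.00       878.0256       878.0256       1,756.0513
  2       925.00       833.4368     1,666.8735       5,000.6206
  3       925.00       791.1123     2,373.3368       9,493.3471
  4       925.00       750.9371     3,003.7485      15,018.7424
  5       925.00       712.8022     3,564.0110      21,384.0661
  6    10,925.00     7,991.2406    47,947.4435     335,632.1047
  Σ                 11,957.5546    59,433.4389     388,284.9321
P = 11,957.5546.
Convexity = Σ t(t+1)·PV / [P·(1+y)²] = 388,284.9321 / (11,957.5546 × 1.109862) = 29.25763.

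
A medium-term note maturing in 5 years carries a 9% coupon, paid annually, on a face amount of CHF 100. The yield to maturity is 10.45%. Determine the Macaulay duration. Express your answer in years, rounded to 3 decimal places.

4.216 years

Periodic yield y = 0.1045. Discount each cash flow and weight by its year:
  t   CF        PV=CF/(1+0.1045)^t    t·PV
  1         9.00         8.1485         8.1485
  2         9.00         7.3775        14.7551
  3         9.00         6.6795        20.0386
  4         9.00         6.0476        24.1902
  5       109.00        66.3129       331.5644
  Σ                     94.5660       398.6967
Price P = Σ PV = 94.5660.
Macaulay duration = Σ(t·PV) / P = 398.6967 / 94.5660 = 4.21607 years.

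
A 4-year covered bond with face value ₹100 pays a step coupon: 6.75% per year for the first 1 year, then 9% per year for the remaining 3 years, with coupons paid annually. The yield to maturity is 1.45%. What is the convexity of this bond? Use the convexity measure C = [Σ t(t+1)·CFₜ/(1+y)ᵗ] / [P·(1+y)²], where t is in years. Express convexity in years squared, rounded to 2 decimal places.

With y = 0.0145:
  t   CF        PV=CF/(1+0.0145)^t    t·PV        t(t+1)·PV
  1         6.75         6.6535         6.6535          13.3070
  2         9.00         8.7446        17.4891          52.4674
  3         9.00         8.6196        25.8588         103.4350
  4       109.00       102.9007       411.6028       2,058.0138
  Σ                    126.9184       461.6042       2,227.2233
P = 126.9184.
Convexity = Σ t(t+1)·PV / [P·(1+y)²] = 2,227.2233 / (126.9184 × 1.029210) = 17.05042.

17.05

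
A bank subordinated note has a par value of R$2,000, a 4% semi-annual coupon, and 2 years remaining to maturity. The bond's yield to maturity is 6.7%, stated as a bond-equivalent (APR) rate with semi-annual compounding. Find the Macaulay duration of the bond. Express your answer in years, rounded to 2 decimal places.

Periodic yield y = 0.0335. Discount each cash flow and weight by its period:
  t   CF        PV=CF/(1+0.0335)^t    t·PV
  1        40.00        38.7034        38.7034
  2        40.00        37.4489        74.8978
  3        40.00        36.2350       108.7051
  4     2,040.00     1,788.0853     7,152.3414
  Σ                  1,900.4727     7,374.6477
Price P = Σ PV = 1,900.4727.
Macaulay duration = Σ(t·PV) / P = 7,374.6477 / 1,900.4727 = 3.88043 half-year periods.
In years: 3.88043 / 2 = 1.94021 years.

1.94 years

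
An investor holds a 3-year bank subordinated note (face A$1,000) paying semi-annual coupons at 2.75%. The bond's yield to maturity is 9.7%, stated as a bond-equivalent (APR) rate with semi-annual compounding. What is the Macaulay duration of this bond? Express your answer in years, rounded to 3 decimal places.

2.888 years

Periodic yield y = 0.0485. Discount each cash flow and weight by its period:
  t   CF        PV=CF/(1+0.0485)^t    t·PV
  1        13.75        13.1140        13.1140
  2        13.75        12.5074        25.0147
  3        13.75        11.9288        35.7865
  4        13.75        11.3770        45.5081
  5        13.75        10.8508        54.2538
  6     1,013.75       762.9925     4,577.9549
  Σ                    822.7704     4,751.6320
Price P = Σ PV = 822.7704.
Macaulay duration = Σ(t·PV) / P = 4,751.6320 / 822.7704 = 5.77516 half-year periods.
In years: 5.77516 / 2 = 2.88758 years.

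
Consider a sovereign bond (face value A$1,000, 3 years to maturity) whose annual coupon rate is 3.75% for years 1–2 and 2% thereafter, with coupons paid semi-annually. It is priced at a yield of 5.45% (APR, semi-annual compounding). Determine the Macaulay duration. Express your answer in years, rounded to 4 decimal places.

2.8633 years

Periodic yield y = 0.02725. Discount each cash flow and weight by its period:
  t   CF        PV=CF/(1+0.02725)^t    t·PV
  1        18.75        18.2526        18.2526
  2        18.75        17.7684        35.5369
  3        18.75        17.2971        51.8912
  4        18.75        16.8382        67.3530
  5        10.00         8.7422        43.7109
  6     1,010.00       859.5368     5,157.2208
  Σ                    938.4353     5,373.9653
Price P = Σ PV = 938.4353.
Macaulay duration = Σ(t·PV) / P = 5,373.9653 / 938.4353 = 5.72652 half-year periods.
In years: 5.72652 / 2 = 2.86326 years.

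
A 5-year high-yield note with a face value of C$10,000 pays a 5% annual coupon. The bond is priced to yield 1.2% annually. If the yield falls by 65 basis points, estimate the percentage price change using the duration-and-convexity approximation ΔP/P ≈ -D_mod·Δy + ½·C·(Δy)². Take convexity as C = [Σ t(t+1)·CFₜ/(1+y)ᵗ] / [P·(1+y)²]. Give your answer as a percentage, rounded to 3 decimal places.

+3.002%

With y = 0.012:
  t   CF        PV=CF/(1+0.012)^t    t·PV        t(t+1)·PV
  1       500.00       494.0711       494.0711         988.1423
  2       500.00       488.2126       976.4252       2,929.2756
  3       500.00       482.4235     1,447.2705       5,789.0822
  4       500.00       476.7031     1,906.8123       9,534.0615
  5    10,500.00     9,892.0599    49,460.2994     296,761.7963
  Σ                 11,833.4702    54,284.8786     316,002.3579
P = 11,833.4702; D_Mac = 4.58740 yrs; D_mod = 4.53301 yrs; C = 26.07457.
Duration effect: -4.53301 × (-0.0065) = +0.029465
Convexity effect: 0.5 × 26.07457 × (-0.0065)² = +0.0005508
ΔP/P ≈ +0.029465 + 0.0005508 = +0.030015 = +3.0015%.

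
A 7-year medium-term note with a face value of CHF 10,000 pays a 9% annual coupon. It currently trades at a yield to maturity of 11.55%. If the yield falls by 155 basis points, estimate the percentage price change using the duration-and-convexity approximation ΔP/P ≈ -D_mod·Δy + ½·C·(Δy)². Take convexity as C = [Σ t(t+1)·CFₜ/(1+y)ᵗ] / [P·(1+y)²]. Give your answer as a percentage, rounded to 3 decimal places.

+7.850%

With y = 0.1155:
  t   CF        PV=CF/(1+0.1155)^t    t·PV        t(t+1)·PV
  1       900.00       806.8131       806.8131       1,613.6262
  2       900.00       723.2748     1,446.5497       4,339.6491
  3       900.00       648.3862     1,945.1587       7,780.6348
  4       900.00       581.2517     2,325.0067      11,625.0333
  5       900.00       521.0683     2,605.3414      15,632.0484
  6       900.00       467.1163     2,802.6981      19,618.8864
  7    10,900.00     5,071.5356    35,500.7490     284,005.9918
  Σ                  8,819.4460    47,432.3166     344,615.8699
P = 8,819.4460; D_Mac = 5.37815 yrs; D_mod = 4.82129 yrs; C = 31.40182.
Duration effect: -4.82129 × (-0.0155) = +0.074730
Convexity effect: 0.5 × 31.40182 × (-0.0155)² = +0.0037721
ΔP/P ≈ +0.074730 + 0.0037721 = +0.078502 = +7.8502%.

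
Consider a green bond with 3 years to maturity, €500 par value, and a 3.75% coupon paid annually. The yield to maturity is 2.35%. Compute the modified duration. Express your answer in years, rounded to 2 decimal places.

2.83 years

Periodic yield y = 0.0235. First find Macaulay duration:
  t   CF        PV=CF/(1+0.0235)^t    t·PV
  1        18.75        18.3195        18.3195
  2        18.75        17.8989        35.7977
  3       518.75       483.8320     1,451.4959
  Σ                    520.0503     1,505.6132
P = 520.0503; Macaulay duration = 1,505.6132 / 520.0503 = 2.89513 years.
Modified duration = D_Mac / (1 + y) = 2.89513 / 1.0235 = 2.82866 years.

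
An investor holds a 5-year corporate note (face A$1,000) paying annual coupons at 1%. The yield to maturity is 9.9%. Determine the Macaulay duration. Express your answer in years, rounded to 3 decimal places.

Periodic yield y = 0.099. Discount each cash flow and weight by its year:
  t   CF        PV=CF/(1+0.099)^t    t·PV
  1        10.00         9.0992         9.0992
  2        10.00         8.2795        16.5590
  3        10.00         7.5337        22.6010
  4        10.00         6.8550        27.4201
  5     1,010.00       629.9889     3,149.9446
  Σ                    661.7563     3,225.6239
Price P = Σ PV = 661.7563.
Macaulay duration = Σ(t·PV) / P = 3,225.6239 / 661.7563 = 4.87434 years.

4.874 years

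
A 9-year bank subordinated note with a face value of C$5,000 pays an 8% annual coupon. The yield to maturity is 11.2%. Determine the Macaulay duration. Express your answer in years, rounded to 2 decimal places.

6.50 years

Periodic yield y = 0.112. Discount each cash flow and weight by its year:
  t   CF        PV=CF/(1+0.112)^t    t·PV
  1       400.00       359.7122       359.7122
  2       400.00       323.4822       646.9644
  3       400.00       290.9013       872.7038
  4       400.00       261.6019     1,046.4075
  5       400.00       235.2535     1,176.2674
  6       400.00       211.5589     1,269.3533
  7       400.00       190.2508     1,331.7556
  8       400.00       171.0888     1,368.7108
  9     5,400.00     2,077.0678    18,693.6103
  Σ                  4,120.9174    26,765.4853
Price P = Σ PV = 4,120.9174.
Macaulay duration = Σ(t·PV) / P = 26,765.4853 / 4,120.9174 = 6.49503 years.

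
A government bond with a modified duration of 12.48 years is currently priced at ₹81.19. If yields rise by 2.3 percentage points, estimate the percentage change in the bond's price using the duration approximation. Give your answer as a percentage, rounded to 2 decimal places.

Duration approximation: ΔP/P ≈ -D_mod · Δy = -12.48 × (+0.023) = -0.287040.
As a percentage: -28.7040%.

-28.70%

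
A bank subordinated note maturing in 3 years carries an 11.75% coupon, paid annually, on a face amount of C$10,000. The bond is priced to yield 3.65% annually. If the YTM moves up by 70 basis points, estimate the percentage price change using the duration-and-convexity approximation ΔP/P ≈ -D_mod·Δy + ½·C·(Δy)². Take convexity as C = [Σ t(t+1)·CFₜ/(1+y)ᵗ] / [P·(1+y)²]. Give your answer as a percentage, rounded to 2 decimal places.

-1.82%

With y = 0.0365:
  t   CF        PV=CF/(1+0.0365)^t    t·PV        t(t+1)·PV
  1     1,175.00     1,133.6228     1,133.6228       2,267.2455
  2     1,175.00     1,093.7026     2,187.4052       6,562.2157
  3    11,175.00    10,035.5138    30,106.5414     120,426.1656
  Σ                 12,262.8392    33,427.5694     129,255.6269
P = 12,262.8392; D_Mac = 2.72592 yrs; D_mod = 2.62993 yrs; C = 9.81115.
Duration effect: -2.62993 × (+0.007) = -0.018410
Convexity effect: 0.5 × 9.81115 × (0.007)² = +0.0002404
ΔP/P ≈ -0.018410 + 0.0002404 = -0.018169 = -1.8169%.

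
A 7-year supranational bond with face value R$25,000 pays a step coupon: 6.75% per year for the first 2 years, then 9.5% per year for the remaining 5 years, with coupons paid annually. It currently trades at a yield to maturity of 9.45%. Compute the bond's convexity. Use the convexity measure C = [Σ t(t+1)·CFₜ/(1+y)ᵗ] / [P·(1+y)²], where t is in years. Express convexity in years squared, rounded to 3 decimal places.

34.445

With y = 0.0945:
  t   CF        PV=CF/(1+0.0945)^t    t·PV        t(t+1)·PV
  1     1,687.50     1,541.7999     1,541.7999       3,083.5998
  2     1,687.50     1,408.6797     2,817.3594       8,452.0781
  3     2,375.00     1,811.4081     5,434.2244      21,736.8977
  4     2,375.00     1,655.0097     6,620.0389      33,100.1945
  5     2,375.00     1,512.1149     7,560.5744      45,363.4461
  6     2,375.00     1,381.5577     8,289.3460      58,025.4222
  7    27,375.00    14,549.3559   101,845.4911     814,763.9285
  Σ                 23,859.9259   134,108.8340     984,525.5670
P = 23,859.9259.
Convexity = Σ t(t+1)·PV / [P·(1+y)²] = 984,525.5670 / (23,859.9259 × 1.197930) = 34.44501.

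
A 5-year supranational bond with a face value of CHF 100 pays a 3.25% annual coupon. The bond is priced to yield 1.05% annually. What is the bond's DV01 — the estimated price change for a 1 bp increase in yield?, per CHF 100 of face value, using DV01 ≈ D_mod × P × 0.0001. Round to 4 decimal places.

CHF 0.0516

Periodic yield y = 0.0105.
  t   CF        PV=CF/(1+0.0105)^t    t·PV
  1         3.25         3.2162         3.2162
  2         3.25         3.1828         6.3656
  3         3.25         3.1497         9.4492
  4         3.25         3.1170        12.4680
  5       103.25        97.9960       489.9801
  Σ                    110.6618       521.4792
P = 110.6618; D_Mac = 4.71237 yrs; D_mod = 4.66340 yrs.
DV01 ≈ 4.66340 × 110.6618 × 0.0001 = 0.051606.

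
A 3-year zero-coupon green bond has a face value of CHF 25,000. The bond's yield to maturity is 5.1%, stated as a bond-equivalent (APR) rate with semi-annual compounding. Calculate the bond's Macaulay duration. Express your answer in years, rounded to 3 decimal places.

3.000 years

A zero-coupon bond has a single cash flow at maturity, so its Macaulay duration equals its maturity: 3 years.
(Equivalently: 6 semi-annual periods ÷ 2 = 3 years.)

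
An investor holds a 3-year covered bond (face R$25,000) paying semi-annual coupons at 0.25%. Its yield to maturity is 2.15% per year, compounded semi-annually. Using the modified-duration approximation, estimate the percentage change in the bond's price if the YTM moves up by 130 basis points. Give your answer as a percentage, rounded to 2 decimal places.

-3.85%

Periodic yield y = 0.01075. Modified duration first:
  t   CF        PV=CF/(1+0.01075)^t    t·PV
  1        31.25        30.9176        30.9176
  2        31.25        30.5888        61.1776
  3        31.25        30.2635        90.7904
  4        31.25        29.9416       119.7664
  5        31.25        29.6232       148.1158
  6    25,031.25    23,475.7804   140,854.6822
  Σ                 23,627.1150   141,305.4500
P = 23,627.1150; D_Mac = 5.98065 half-year periods = 2.99032 yrs; D_mod = 2.99032/(1+0.01075) = 2.95852 yrs.
ΔP/P ≈ -D_mod · Δy = -2.95852 × (+0.013) = -0.038461 = -3.8461%.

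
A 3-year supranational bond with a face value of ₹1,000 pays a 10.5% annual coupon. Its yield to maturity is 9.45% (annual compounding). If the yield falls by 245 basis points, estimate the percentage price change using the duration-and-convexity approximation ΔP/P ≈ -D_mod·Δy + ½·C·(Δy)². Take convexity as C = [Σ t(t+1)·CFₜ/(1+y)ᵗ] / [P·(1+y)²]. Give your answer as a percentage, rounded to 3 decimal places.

+6.370%

With y = 0.0945:
  t   CF        PV=CF/(1+0.0945)^t    t·PV        t(t+1)·PV
  1       105.00        95.9342        95.9342         191.8684
  2       105.00        87.6512       175.3024         525.9071
  3     1,105.00       842.7815     2,528.3444      10,113.3777
  Σ                  1,026.3669     2,799.5810      10,831.1532
P = 1,026.3669; D_Mac = 2.72766 yrs; D_mod = 2.49215 yrs; C = 8.80928.
Duration effect: -2.49215 × (-0.0245) = +0.061058
Convexity effect: 0.5 × 8.80928 × (-0.0245)² = +0.0026439
ΔP/P ≈ +0.061058 + 0.0026439 = +0.063702 = +6.3702%.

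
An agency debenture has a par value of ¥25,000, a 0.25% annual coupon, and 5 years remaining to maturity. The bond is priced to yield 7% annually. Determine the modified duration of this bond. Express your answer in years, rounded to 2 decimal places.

Periodic yield y = 0.07. First find Macaulay duration:
  t   CF        PV=CF/(1+0.07)^t    t·PV
  1        62.50        58.4112        58.4112
  2        62.50        54.5899       109.1798
  3        62.50        51.0186       153.0559
  4        62.50        47.6810       190.7238
  5    25,062.50    17,869.2161    89,346.0806
  Σ                 18,080.9168    89,857.4513
P = 18,080.9168; Macaulay duration = 89,857.4513 / 18,080.9168 = 4.96974 years.
Modified duration = D_Mac / (1 + y) = 4.96974 / 1.07 = 4.64462 years.

4.64 years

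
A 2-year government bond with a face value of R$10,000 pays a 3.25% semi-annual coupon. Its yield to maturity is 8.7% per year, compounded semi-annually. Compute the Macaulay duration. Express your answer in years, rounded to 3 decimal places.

Periodic yield y = 0.0435. Discount each cash flow and weight by its period:
  t   CF        PV=CF/(1+0.0435)^t    t·PV
  1       162.50       155.7259       155.7259
  2       162.50       149.2342       298.4685
  3       162.50       143.0132       429.0395
  4    10,162.50     8,570.9852    34,283.9408
  Σ                  9,018.9585    35,167.1747
Price P = Σ PV = 9,018.9585.
Macaulay duration = Σ(t·PV) / P = 35,167.1747 / 9,018.9585 = 3.89925 half-year periods.
In years: 3.89925 / 2 = 1.94963 years.

1.950 years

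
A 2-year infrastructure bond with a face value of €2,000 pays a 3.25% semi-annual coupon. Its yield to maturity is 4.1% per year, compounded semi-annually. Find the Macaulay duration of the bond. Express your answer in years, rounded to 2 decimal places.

1.95 years

Periodic yield y = 0.0205. Discount each cash flow and weight by its period:
  t   CF        PV=CF/(1+0.0205)^t    t·PV
  1        32.50        31.8471        31.8471
  2        32.50        31.2074        62.4148
  3        32.50        30.5805        91.7414
  4     2,032.50     1,874.0385     7,496.1542
  Σ                  1,967.6735     7,682.1575
Price P = Σ PV = 1,967.6735.
Macaulay duration = Σ(t·PV) / P = 7,682.1575 / 1,967.6735 = 3.90418 half-year periods.
In years: 3.90418 / 2 = 1.95209 years.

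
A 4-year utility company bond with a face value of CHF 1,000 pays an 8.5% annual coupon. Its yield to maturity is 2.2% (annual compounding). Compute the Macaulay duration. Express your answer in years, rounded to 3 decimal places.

3.603 years

Periodic yield y = 0.022. Discount each cash flow and weight by its year:
  t   CF        PV=CF/(1+0.022)^t    t·PV
  1        85.00        83.1703        83.1703
  2        85.00        81.3799       162.7598
  3        85.00        79.6281       238.8842
  4     1,085.00       994.5489     3,978.1957
  Σ                  1,238.7272     4,463.0100
Price P = Σ PV = 1,238.7272.
Macaulay duration = Σ(t·PV) / P = 4,463.0100 / 1,238.7272 = 3.60290 years.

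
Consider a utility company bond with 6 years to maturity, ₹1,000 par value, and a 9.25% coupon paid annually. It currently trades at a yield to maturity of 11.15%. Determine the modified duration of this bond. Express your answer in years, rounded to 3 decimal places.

Periodic yield y = 0.1115. First find Macaulay duration:
  t   CF        PV=CF/(1+0.1115)^t    t·PV
  1        92.50        83.2209        83.2209
  2        92.50        74.8726       149.7452
  3        92.50        67.3617       202.0852
  4        92.50        60.6044       242.4174
  5        92.50        54.5248       272.6242
  6     1,092.50       579.3815     3,476.2892
  Σ                    919.9659     4,426.3821
P = 919.9659; Macaulay duration = 4,426.3821 / 919.9659 = 4.81146 years.
Modified duration = D_Mac / (1 + y) = 4.81146 / 1.1115 = 4.32880 years.

4.329 years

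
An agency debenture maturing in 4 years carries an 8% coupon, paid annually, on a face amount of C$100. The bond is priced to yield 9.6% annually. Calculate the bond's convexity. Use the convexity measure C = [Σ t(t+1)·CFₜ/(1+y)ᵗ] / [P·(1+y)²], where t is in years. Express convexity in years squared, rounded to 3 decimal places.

14.252

With y = 0.096:
  t   CF        PV=CF/(1+0.096)^t    t·PV        t(t+1)·PV
  1         8.00         7.2993         7.2993          14.5985
  2         8.00         6.6599        13.3198          39.9595
  3         8.00         6.0766        18.2297          72.9188
  4       108.00        74.8482       299.3929       1,496.9646
  Σ                     94.8840       338.2417       1,624.4415
P = 94.8840.
Convexity = Σ t(t+1)·PV / [P·(1+y)²] = 1,624.4415 / (94.8840 × 1.201216) = 14.25247.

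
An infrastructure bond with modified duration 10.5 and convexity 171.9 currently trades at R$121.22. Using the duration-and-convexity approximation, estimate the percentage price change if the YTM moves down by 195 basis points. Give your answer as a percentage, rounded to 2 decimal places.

Duration effect: -D_mod·Δy = -10.5 × (-0.0195) = +0.204750
Convexity effect: ½·C·(Δy)² = 0.5 × 171.9 × (-0.0195)² = +0.0326824875
ΔP/P ≈ +0.204750 + 0.0326824875 = +0.2374324875
= +23.74324875%.

+23.74%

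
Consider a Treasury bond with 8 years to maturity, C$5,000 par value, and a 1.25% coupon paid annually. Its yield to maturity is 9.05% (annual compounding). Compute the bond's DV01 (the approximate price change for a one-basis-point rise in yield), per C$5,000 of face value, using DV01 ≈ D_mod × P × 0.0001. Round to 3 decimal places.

C$1.962

Periodic yield y = 0.0905.
  t   CF        PV=CF/(1+0.0905)^t    t·PV
  1        62.50        57.3132        57.3132
  2        62.50        52.5568       105.1135
  3        62.50        48.1951       144.5853
  4        62.50        44.1954       176.7817
  5        62.50        40.5277       202.6384
  6        62.50        37.1643       222.9858
  7        62.50        34.0801       238.5604
  8     5,062.50     2,531.3936    20,251.1488
  Σ                  2,845.4261    21,399.1271
P = 2,845.4261; D_Mac = 7.52054 yrs; D_mod = 6.89641 yrs.
DV01 ≈ 6.89641 × 2,845.4261 × 0.0001 = 1.962323.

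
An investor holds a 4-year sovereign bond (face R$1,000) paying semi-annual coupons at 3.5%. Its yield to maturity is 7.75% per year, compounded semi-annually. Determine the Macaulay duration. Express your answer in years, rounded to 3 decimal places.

Periodic yield y = 0.03875. Discount each cash flow and weight by its period:
  t   CF        PV=CF/(1+0.03875)^t    t·PV
  1        17.50        16.8472        16.8472
  2        17.50        16.2187        32.4374
  3        17.50        15.6137        46.8410
  4        17.50        15.0312        60.1248
  5        17.50        14.4705        72.3524
  6        17.50        13.9307        83.5840
  7        17.50        13.4110        93.8769
  8     1,017.50       750.6649     6,005.3194
  Σ                    856.1878     6,411.3831
Price P = Σ PV = 856.1878.
Macaulay duration = Σ(t·PV) / P = 6,411.3831 / 856.1878 = 7.48829 half-year periods.
In years: 7.48829 / 2 = 3.74415 years.

3.744 years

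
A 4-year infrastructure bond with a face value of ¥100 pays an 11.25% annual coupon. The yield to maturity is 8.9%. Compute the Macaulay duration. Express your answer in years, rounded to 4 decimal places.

3.4548 years

Periodic yield y = 0.089. Discount each cash flow and weight by its year:
  t   CF        PV=CF/(1+0.089)^t    t·PV
  1        11.25        10.3306        10.3306
  2        11.25         9.4863        18.9726
  3        11.25         8.7110        26.1331
  4       111.25        79.1022       316.4088
  Σ                    107.6301       371.8450
Price P = Σ PV = 107.6301.
Macaulay duration = Σ(t·PV) / P = 371.8450 / 107.6301 = 3.45484 years.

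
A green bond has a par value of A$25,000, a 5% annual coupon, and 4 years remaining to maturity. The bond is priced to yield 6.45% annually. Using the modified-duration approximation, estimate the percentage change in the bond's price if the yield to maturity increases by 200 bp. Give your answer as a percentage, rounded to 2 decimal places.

-6.98%

Periodic yield y = 0.0645. Modified duration first:
  t   CF        PV=CF/(1+0.0645)^t    t·PV
  1     1,250.00     1,174.2602     1,174.2602
  2     1,250.00     1,103.1096     2,206.2193
  3     1,250.00     1,036.2702     3,108.8106
  4    26,250.00    20,443.0949    81,772.3796
  Σ                 23,756.7350    88,261.6697
P = 23,756.7350; D_Mac = 3.71523 yrs; D_mod = 3.71523/(1+0.0645) = 3.49011 yrs.
ΔP/P ≈ -D_mod · Δy = -3.49011 × (+0.02) = -0.069802 = -6.9802%.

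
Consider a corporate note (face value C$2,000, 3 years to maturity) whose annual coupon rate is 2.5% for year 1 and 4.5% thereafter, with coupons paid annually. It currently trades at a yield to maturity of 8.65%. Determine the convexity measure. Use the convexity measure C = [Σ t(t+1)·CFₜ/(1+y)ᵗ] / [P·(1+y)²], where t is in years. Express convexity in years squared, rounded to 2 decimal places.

9.72

With y = 0.0865:
  t   CF        PV=CF/(1+0.0865)^t    t·PV        t(t+1)·PV
  1        50.00        46.0193        46.0193          92.0387
  2        90.00        76.2400       152.4801         457.4402
  3     2,090.00     1,629.5102     4,888.5307      19,554.1229
  Σ                  1,751.7696     5,087.0301      20,103.6017
P = 1,751.7696.
Convexity = Σ t(t+1)·PV / [P·(1+y)²] = 20,103.6017 / (1,751.7696 × 1.180482) = 9.72159.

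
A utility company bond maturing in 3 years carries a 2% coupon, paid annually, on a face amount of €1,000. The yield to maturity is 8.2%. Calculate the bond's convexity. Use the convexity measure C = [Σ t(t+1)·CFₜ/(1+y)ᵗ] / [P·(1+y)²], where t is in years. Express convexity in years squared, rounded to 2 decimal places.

With y = 0.082:
  t   CF        PV=CF/(1+0.082)^t    t·PV        t(t+1)·PV
  1        20.00        18.4843        18.4843          36.9686
  2        20.00        17.0834        34.1669         102.5007
  3     1,020.00       805.2271     2,415.6813       9,662.7254
  Σ                    840.7948     2,468.3325       9,802.1946
P = 840.7948.
Convexity = Σ t(t+1)·PV / [P·(1+y)²] = 9,802.1946 / (840.7948 × 1.170724) = 9.95815.

9.96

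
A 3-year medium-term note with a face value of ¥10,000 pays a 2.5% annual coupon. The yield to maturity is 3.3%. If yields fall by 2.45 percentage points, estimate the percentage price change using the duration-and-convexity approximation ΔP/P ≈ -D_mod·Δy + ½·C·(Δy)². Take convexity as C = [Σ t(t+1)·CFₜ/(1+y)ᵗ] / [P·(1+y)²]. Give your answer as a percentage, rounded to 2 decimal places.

With y = 0.033:
  t   CF        PV=CF/(1+0.033)^t    t·PV        t(t+1)·PV
  1       250.00       242.0136       242.0136         484.0271
  2       250.00       234.2822       468.5645       1,405.6934
  3    10,250.00     9,298.7142    27,896.1427     111,584.5707
  Σ                  9,775.0100    28,606.7207     113,474.2912
P = 9,775.0100; D_Mac = 2.92652 yrs; D_mod = 2.83303 yrs; C = 10.87877.
Duration effect: -2.83303 × (-0.0245) = +0.069409
Convexity effect: 0.5 × 10.87877 × (-0.0245)² = +0.0032650
ΔP/P ≈ +0.069409 + 0.0032650 = +0.072674 = +7.2674%.

+7.27%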